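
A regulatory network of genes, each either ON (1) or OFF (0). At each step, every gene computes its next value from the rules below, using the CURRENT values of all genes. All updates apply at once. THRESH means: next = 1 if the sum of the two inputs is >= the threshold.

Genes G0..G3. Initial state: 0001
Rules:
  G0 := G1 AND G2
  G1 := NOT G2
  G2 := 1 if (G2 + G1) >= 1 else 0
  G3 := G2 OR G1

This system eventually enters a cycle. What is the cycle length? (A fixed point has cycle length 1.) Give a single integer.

Answer: 1

Derivation:
Step 0: 0001
Step 1: G0=G1&G2=0&0=0 G1=NOT G2=NOT 0=1 G2=(0+0>=1)=0 G3=G2|G1=0|0=0 -> 0100
Step 2: G0=G1&G2=1&0=0 G1=NOT G2=NOT 0=1 G2=(0+1>=1)=1 G3=G2|G1=0|1=1 -> 0111
Step 3: G0=G1&G2=1&1=1 G1=NOT G2=NOT 1=0 G2=(1+1>=1)=1 G3=G2|G1=1|1=1 -> 1011
Step 4: G0=G1&G2=0&1=0 G1=NOT G2=NOT 1=0 G2=(1+0>=1)=1 G3=G2|G1=1|0=1 -> 0011
Step 5: G0=G1&G2=0&1=0 G1=NOT G2=NOT 1=0 G2=(1+0>=1)=1 G3=G2|G1=1|0=1 -> 0011
State from step 5 equals state from step 4 -> cycle length 1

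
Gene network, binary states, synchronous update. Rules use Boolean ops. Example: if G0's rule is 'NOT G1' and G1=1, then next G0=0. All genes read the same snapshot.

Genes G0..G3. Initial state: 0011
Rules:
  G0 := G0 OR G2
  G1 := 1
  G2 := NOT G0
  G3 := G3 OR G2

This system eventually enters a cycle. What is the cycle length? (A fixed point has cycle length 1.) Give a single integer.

Step 0: 0011
Step 1: G0=G0|G2=0|1=1 G1=1(const) G2=NOT G0=NOT 0=1 G3=G3|G2=1|1=1 -> 1111
Step 2: G0=G0|G2=1|1=1 G1=1(const) G2=NOT G0=NOT 1=0 G3=G3|G2=1|1=1 -> 1101
Step 3: G0=G0|G2=1|0=1 G1=1(const) G2=NOT G0=NOT 1=0 G3=G3|G2=1|0=1 -> 1101
State from step 3 equals state from step 2 -> cycle length 1

Answer: 1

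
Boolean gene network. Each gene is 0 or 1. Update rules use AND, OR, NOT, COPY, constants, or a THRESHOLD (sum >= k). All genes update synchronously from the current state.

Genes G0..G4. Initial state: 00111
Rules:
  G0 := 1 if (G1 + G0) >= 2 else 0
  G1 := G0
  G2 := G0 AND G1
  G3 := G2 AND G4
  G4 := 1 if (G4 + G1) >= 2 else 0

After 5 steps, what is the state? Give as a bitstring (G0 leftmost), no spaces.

Step 1: G0=(0+0>=2)=0 G1=G0=0 G2=G0&G1=0&0=0 G3=G2&G4=1&1=1 G4=(1+0>=2)=0 -> 00010
Step 2: G0=(0+0>=2)=0 G1=G0=0 G2=G0&G1=0&0=0 G3=G2&G4=0&0=0 G4=(0+0>=2)=0 -> 00000
Step 3: G0=(0+0>=2)=0 G1=G0=0 G2=G0&G1=0&0=0 G3=G2&G4=0&0=0 G4=(0+0>=2)=0 -> 00000
Step 4: G0=(0+0>=2)=0 G1=G0=0 G2=G0&G1=0&0=0 G3=G2&G4=0&0=0 G4=(0+0>=2)=0 -> 00000
Step 5: G0=(0+0>=2)=0 G1=G0=0 G2=G0&G1=0&0=0 G3=G2&G4=0&0=0 G4=(0+0>=2)=0 -> 00000

00000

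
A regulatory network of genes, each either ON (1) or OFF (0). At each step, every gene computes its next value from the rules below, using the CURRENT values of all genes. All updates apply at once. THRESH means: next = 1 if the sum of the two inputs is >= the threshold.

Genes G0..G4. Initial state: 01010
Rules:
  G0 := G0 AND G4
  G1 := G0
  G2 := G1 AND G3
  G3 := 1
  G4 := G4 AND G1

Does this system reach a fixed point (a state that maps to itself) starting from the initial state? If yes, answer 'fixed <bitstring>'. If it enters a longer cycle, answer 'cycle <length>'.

Answer: fixed 00010

Derivation:
Step 0: 01010
Step 1: G0=G0&G4=0&0=0 G1=G0=0 G2=G1&G3=1&1=1 G3=1(const) G4=G4&G1=0&1=0 -> 00110
Step 2: G0=G0&G4=0&0=0 G1=G0=0 G2=G1&G3=0&1=0 G3=1(const) G4=G4&G1=0&0=0 -> 00010
Step 3: G0=G0&G4=0&0=0 G1=G0=0 G2=G1&G3=0&1=0 G3=1(const) G4=G4&G1=0&0=0 -> 00010
Fixed point reached at step 2: 00010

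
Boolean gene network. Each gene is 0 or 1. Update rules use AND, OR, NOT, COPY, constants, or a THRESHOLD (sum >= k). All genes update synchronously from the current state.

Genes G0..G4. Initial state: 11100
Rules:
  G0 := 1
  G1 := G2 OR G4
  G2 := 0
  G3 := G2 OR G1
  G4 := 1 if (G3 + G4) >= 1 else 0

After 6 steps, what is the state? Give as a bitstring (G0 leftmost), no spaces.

Step 1: G0=1(const) G1=G2|G4=1|0=1 G2=0(const) G3=G2|G1=1|1=1 G4=(0+0>=1)=0 -> 11010
Step 2: G0=1(const) G1=G2|G4=0|0=0 G2=0(const) G3=G2|G1=0|1=1 G4=(1+0>=1)=1 -> 10011
Step 3: G0=1(const) G1=G2|G4=0|1=1 G2=0(const) G3=G2|G1=0|0=0 G4=(1+1>=1)=1 -> 11001
Step 4: G0=1(const) G1=G2|G4=0|1=1 G2=0(const) G3=G2|G1=0|1=1 G4=(0+1>=1)=1 -> 11011
Step 5: G0=1(const) G1=G2|G4=0|1=1 G2=0(const) G3=G2|G1=0|1=1 G4=(1+1>=1)=1 -> 11011
Step 6: G0=1(const) G1=G2|G4=0|1=1 G2=0(const) G3=G2|G1=0|1=1 G4=(1+1>=1)=1 -> 11011

11011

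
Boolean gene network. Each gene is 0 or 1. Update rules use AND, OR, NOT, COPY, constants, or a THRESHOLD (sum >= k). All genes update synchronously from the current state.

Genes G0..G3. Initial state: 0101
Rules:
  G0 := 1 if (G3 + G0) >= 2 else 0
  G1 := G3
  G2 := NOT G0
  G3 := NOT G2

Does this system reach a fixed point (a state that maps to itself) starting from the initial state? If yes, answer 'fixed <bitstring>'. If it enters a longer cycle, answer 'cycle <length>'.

Step 0: 0101
Step 1: G0=(1+0>=2)=0 G1=G3=1 G2=NOT G0=NOT 0=1 G3=NOT G2=NOT 0=1 -> 0111
Step 2: G0=(1+0>=2)=0 G1=G3=1 G2=NOT G0=NOT 0=1 G3=NOT G2=NOT 1=0 -> 0110
Step 3: G0=(0+0>=2)=0 G1=G3=0 G2=NOT G0=NOT 0=1 G3=NOT G2=NOT 1=0 -> 0010
Step 4: G0=(0+0>=2)=0 G1=G3=0 G2=NOT G0=NOT 0=1 G3=NOT G2=NOT 1=0 -> 0010
Fixed point reached at step 3: 0010

Answer: fixed 0010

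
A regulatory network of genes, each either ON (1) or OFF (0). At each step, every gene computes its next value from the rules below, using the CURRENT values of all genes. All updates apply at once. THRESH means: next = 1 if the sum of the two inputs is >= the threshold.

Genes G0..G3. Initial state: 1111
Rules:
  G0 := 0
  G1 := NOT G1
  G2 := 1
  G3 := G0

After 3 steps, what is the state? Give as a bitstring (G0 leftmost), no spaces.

Step 1: G0=0(const) G1=NOT G1=NOT 1=0 G2=1(const) G3=G0=1 -> 0011
Step 2: G0=0(const) G1=NOT G1=NOT 0=1 G2=1(const) G3=G0=0 -> 0110
Step 3: G0=0(const) G1=NOT G1=NOT 1=0 G2=1(const) G3=G0=0 -> 0010

0010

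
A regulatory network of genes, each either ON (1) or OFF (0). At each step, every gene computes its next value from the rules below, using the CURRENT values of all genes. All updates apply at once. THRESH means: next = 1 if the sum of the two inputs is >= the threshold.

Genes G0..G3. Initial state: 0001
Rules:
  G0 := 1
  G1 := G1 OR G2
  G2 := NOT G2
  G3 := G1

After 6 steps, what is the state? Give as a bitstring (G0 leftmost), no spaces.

Step 1: G0=1(const) G1=G1|G2=0|0=0 G2=NOT G2=NOT 0=1 G3=G1=0 -> 1010
Step 2: G0=1(const) G1=G1|G2=0|1=1 G2=NOT G2=NOT 1=0 G3=G1=0 -> 1100
Step 3: G0=1(const) G1=G1|G2=1|0=1 G2=NOT G2=NOT 0=1 G3=G1=1 -> 1111
Step 4: G0=1(const) G1=G1|G2=1|1=1 G2=NOT G2=NOT 1=0 G3=G1=1 -> 1101
Step 5: G0=1(const) G1=G1|G2=1|0=1 G2=NOT G2=NOT 0=1 G3=G1=1 -> 1111
Step 6: G0=1(const) G1=G1|G2=1|1=1 G2=NOT G2=NOT 1=0 G3=G1=1 -> 1101

1101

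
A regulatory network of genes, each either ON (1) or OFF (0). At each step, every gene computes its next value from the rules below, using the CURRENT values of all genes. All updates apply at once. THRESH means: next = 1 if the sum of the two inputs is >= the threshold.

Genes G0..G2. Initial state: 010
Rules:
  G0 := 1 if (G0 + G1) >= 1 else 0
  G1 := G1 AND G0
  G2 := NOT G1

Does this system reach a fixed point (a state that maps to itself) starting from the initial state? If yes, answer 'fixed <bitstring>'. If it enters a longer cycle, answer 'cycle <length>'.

Answer: fixed 101

Derivation:
Step 0: 010
Step 1: G0=(0+1>=1)=1 G1=G1&G0=1&0=0 G2=NOT G1=NOT 1=0 -> 100
Step 2: G0=(1+0>=1)=1 G1=G1&G0=0&1=0 G2=NOT G1=NOT 0=1 -> 101
Step 3: G0=(1+0>=1)=1 G1=G1&G0=0&1=0 G2=NOT G1=NOT 0=1 -> 101
Fixed point reached at step 2: 101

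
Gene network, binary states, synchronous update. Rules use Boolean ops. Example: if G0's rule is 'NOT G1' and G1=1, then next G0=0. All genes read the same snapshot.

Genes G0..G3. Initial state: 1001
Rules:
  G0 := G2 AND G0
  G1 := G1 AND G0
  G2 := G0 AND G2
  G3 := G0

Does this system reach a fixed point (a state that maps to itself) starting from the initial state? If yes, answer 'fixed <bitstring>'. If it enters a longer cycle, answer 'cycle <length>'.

Answer: fixed 0000

Derivation:
Step 0: 1001
Step 1: G0=G2&G0=0&1=0 G1=G1&G0=0&1=0 G2=G0&G2=1&0=0 G3=G0=1 -> 0001
Step 2: G0=G2&G0=0&0=0 G1=G1&G0=0&0=0 G2=G0&G2=0&0=0 G3=G0=0 -> 0000
Step 3: G0=G2&G0=0&0=0 G1=G1&G0=0&0=0 G2=G0&G2=0&0=0 G3=G0=0 -> 0000
Fixed point reached at step 2: 0000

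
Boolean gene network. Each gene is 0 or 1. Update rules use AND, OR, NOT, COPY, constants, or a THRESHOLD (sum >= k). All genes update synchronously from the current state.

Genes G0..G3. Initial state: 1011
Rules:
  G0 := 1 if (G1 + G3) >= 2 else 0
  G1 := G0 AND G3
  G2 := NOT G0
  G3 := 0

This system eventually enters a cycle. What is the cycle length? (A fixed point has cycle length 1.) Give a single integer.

Step 0: 1011
Step 1: G0=(0+1>=2)=0 G1=G0&G3=1&1=1 G2=NOT G0=NOT 1=0 G3=0(const) -> 0100
Step 2: G0=(1+0>=2)=0 G1=G0&G3=0&0=0 G2=NOT G0=NOT 0=1 G3=0(const) -> 0010
Step 3: G0=(0+0>=2)=0 G1=G0&G3=0&0=0 G2=NOT G0=NOT 0=1 G3=0(const) -> 0010
State from step 3 equals state from step 2 -> cycle length 1

Answer: 1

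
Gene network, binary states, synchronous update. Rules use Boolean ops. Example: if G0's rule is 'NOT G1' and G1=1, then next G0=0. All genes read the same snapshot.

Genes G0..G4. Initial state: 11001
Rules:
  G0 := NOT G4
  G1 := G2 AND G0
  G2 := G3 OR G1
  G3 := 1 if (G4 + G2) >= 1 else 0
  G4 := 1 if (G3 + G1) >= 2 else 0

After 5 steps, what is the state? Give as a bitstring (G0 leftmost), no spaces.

Step 1: G0=NOT G4=NOT 1=0 G1=G2&G0=0&1=0 G2=G3|G1=0|1=1 G3=(1+0>=1)=1 G4=(0+1>=2)=0 -> 00110
Step 2: G0=NOT G4=NOT 0=1 G1=G2&G0=1&0=0 G2=G3|G1=1|0=1 G3=(0+1>=1)=1 G4=(1+0>=2)=0 -> 10110
Step 3: G0=NOT G4=NOT 0=1 G1=G2&G0=1&1=1 G2=G3|G1=1|0=1 G3=(0+1>=1)=1 G4=(1+0>=2)=0 -> 11110
Step 4: G0=NOT G4=NOT 0=1 G1=G2&G0=1&1=1 G2=G3|G1=1|1=1 G3=(0+1>=1)=1 G4=(1+1>=2)=1 -> 11111
Step 5: G0=NOT G4=NOT 1=0 G1=G2&G0=1&1=1 G2=G3|G1=1|1=1 G3=(1+1>=1)=1 G4=(1+1>=2)=1 -> 01111

01111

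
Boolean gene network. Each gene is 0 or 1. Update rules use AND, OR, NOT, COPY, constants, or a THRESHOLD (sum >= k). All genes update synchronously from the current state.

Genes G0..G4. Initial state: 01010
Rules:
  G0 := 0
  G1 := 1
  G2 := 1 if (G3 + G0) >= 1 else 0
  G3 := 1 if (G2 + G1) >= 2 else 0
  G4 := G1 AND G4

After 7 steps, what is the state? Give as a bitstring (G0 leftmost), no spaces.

Step 1: G0=0(const) G1=1(const) G2=(1+0>=1)=1 G3=(0+1>=2)=0 G4=G1&G4=1&0=0 -> 01100
Step 2: G0=0(const) G1=1(const) G2=(0+0>=1)=0 G3=(1+1>=2)=1 G4=G1&G4=1&0=0 -> 01010
Step 3: G0=0(const) G1=1(const) G2=(1+0>=1)=1 G3=(0+1>=2)=0 G4=G1&G4=1&0=0 -> 01100
Step 4: G0=0(const) G1=1(const) G2=(0+0>=1)=0 G3=(1+1>=2)=1 G4=G1&G4=1&0=0 -> 01010
Step 5: G0=0(const) G1=1(const) G2=(1+0>=1)=1 G3=(0+1>=2)=0 G4=G1&G4=1&0=0 -> 01100
Step 6: G0=0(const) G1=1(const) G2=(0+0>=1)=0 G3=(1+1>=2)=1 G4=G1&G4=1&0=0 -> 01010
Step 7: G0=0(const) G1=1(const) G2=(1+0>=1)=1 G3=(0+1>=2)=0 G4=G1&G4=1&0=0 -> 01100

01100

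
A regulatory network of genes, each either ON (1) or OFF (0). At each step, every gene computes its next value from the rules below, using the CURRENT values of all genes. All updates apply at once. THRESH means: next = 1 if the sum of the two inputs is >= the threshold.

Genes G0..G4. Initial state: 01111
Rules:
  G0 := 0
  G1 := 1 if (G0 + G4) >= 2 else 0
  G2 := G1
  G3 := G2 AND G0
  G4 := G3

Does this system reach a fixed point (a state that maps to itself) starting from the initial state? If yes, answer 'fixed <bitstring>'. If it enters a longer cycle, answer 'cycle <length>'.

Step 0: 01111
Step 1: G0=0(const) G1=(0+1>=2)=0 G2=G1=1 G3=G2&G0=1&0=0 G4=G3=1 -> 00101
Step 2: G0=0(const) G1=(0+1>=2)=0 G2=G1=0 G3=G2&G0=1&0=0 G4=G3=0 -> 00000
Step 3: G0=0(const) G1=(0+0>=2)=0 G2=G1=0 G3=G2&G0=0&0=0 G4=G3=0 -> 00000
Fixed point reached at step 2: 00000

Answer: fixed 00000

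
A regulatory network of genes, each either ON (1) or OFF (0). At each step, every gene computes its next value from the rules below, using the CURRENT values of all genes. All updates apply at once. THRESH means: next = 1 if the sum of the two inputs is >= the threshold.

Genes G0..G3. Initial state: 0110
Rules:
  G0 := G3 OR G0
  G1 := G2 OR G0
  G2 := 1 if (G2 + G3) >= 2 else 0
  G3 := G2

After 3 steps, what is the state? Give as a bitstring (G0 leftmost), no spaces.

Step 1: G0=G3|G0=0|0=0 G1=G2|G0=1|0=1 G2=(1+0>=2)=0 G3=G2=1 -> 0101
Step 2: G0=G3|G0=1|0=1 G1=G2|G0=0|0=0 G2=(0+1>=2)=0 G3=G2=0 -> 1000
Step 3: G0=G3|G0=0|1=1 G1=G2|G0=0|1=1 G2=(0+0>=2)=0 G3=G2=0 -> 1100

1100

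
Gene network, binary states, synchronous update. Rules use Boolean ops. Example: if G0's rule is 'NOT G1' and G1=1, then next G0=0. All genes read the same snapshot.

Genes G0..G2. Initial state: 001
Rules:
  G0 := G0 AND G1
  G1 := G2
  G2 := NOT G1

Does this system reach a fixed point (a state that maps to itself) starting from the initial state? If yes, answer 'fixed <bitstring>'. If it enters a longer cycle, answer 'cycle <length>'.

Answer: cycle 4

Derivation:
Step 0: 001
Step 1: G0=G0&G1=0&0=0 G1=G2=1 G2=NOT G1=NOT 0=1 -> 011
Step 2: G0=G0&G1=0&1=0 G1=G2=1 G2=NOT G1=NOT 1=0 -> 010
Step 3: G0=G0&G1=0&1=0 G1=G2=0 G2=NOT G1=NOT 1=0 -> 000
Step 4: G0=G0&G1=0&0=0 G1=G2=0 G2=NOT G1=NOT 0=1 -> 001
Cycle of length 4 starting at step 0 -> no fixed point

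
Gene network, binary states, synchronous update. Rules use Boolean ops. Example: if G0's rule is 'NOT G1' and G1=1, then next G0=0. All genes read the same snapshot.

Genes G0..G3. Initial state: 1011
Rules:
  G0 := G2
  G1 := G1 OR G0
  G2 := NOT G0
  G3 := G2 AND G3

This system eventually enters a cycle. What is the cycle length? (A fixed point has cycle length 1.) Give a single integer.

Step 0: 1011
Step 1: G0=G2=1 G1=G1|G0=0|1=1 G2=NOT G0=NOT 1=0 G3=G2&G3=1&1=1 -> 1101
Step 2: G0=G2=0 G1=G1|G0=1|1=1 G2=NOT G0=NOT 1=0 G3=G2&G3=0&1=0 -> 0100
Step 3: G0=G2=0 G1=G1|G0=1|0=1 G2=NOT G0=NOT 0=1 G3=G2&G3=0&0=0 -> 0110
Step 4: G0=G2=1 G1=G1|G0=1|0=1 G2=NOT G0=NOT 0=1 G3=G2&G3=1&0=0 -> 1110
Step 5: G0=G2=1 G1=G1|G0=1|1=1 G2=NOT G0=NOT 1=0 G3=G2&G3=1&0=0 -> 1100
Step 6: G0=G2=0 G1=G1|G0=1|1=1 G2=NOT G0=NOT 1=0 G3=G2&G3=0&0=0 -> 0100
State from step 6 equals state from step 2 -> cycle length 4

Answer: 4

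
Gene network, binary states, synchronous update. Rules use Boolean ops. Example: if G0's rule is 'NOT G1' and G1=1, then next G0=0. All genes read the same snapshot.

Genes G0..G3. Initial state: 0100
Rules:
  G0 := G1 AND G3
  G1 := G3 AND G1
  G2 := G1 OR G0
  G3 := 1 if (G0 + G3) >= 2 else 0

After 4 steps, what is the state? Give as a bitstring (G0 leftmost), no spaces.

Step 1: G0=G1&G3=1&0=0 G1=G3&G1=0&1=0 G2=G1|G0=1|0=1 G3=(0+0>=2)=0 -> 0010
Step 2: G0=G1&G3=0&0=0 G1=G3&G1=0&0=0 G2=G1|G0=0|0=0 G3=(0+0>=2)=0 -> 0000
Step 3: G0=G1&G3=0&0=0 G1=G3&G1=0&0=0 G2=G1|G0=0|0=0 G3=(0+0>=2)=0 -> 0000
Step 4: G0=G1&G3=0&0=0 G1=G3&G1=0&0=0 G2=G1|G0=0|0=0 G3=(0+0>=2)=0 -> 0000

0000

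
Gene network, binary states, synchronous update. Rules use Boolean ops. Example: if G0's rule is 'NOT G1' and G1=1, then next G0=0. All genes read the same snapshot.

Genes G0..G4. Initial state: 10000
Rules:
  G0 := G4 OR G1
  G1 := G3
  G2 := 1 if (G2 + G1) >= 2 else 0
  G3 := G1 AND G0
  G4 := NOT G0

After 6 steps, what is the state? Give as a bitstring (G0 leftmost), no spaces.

Step 1: G0=G4|G1=0|0=0 G1=G3=0 G2=(0+0>=2)=0 G3=G1&G0=0&1=0 G4=NOT G0=NOT 1=0 -> 00000
Step 2: G0=G4|G1=0|0=0 G1=G3=0 G2=(0+0>=2)=0 G3=G1&G0=0&0=0 G4=NOT G0=NOT 0=1 -> 00001
Step 3: G0=G4|G1=1|0=1 G1=G3=0 G2=(0+0>=2)=0 G3=G1&G0=0&0=0 G4=NOT G0=NOT 0=1 -> 10001
Step 4: G0=G4|G1=1|0=1 G1=G3=0 G2=(0+0>=2)=0 G3=G1&G0=0&1=0 G4=NOT G0=NOT 1=0 -> 10000
Step 5: G0=G4|G1=0|0=0 G1=G3=0 G2=(0+0>=2)=0 G3=G1&G0=0&1=0 G4=NOT G0=NOT 1=0 -> 00000
Step 6: G0=G4|G1=0|0=0 G1=G3=0 G2=(0+0>=2)=0 G3=G1&G0=0&0=0 G4=NOT G0=NOT 0=1 -> 00001

00001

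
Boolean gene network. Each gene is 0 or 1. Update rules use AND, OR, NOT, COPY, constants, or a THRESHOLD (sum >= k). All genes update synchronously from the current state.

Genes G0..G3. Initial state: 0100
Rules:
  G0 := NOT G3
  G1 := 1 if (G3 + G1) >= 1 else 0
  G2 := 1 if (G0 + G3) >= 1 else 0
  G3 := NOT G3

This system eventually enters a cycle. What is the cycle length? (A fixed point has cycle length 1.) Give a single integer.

Answer: 2

Derivation:
Step 0: 0100
Step 1: G0=NOT G3=NOT 0=1 G1=(0+1>=1)=1 G2=(0+0>=1)=0 G3=NOT G3=NOT 0=1 -> 1101
Step 2: G0=NOT G3=NOT 1=0 G1=(1+1>=1)=1 G2=(1+1>=1)=1 G3=NOT G3=NOT 1=0 -> 0110
Step 3: G0=NOT G3=NOT 0=1 G1=(0+1>=1)=1 G2=(0+0>=1)=0 G3=NOT G3=NOT 0=1 -> 1101
State from step 3 equals state from step 1 -> cycle length 2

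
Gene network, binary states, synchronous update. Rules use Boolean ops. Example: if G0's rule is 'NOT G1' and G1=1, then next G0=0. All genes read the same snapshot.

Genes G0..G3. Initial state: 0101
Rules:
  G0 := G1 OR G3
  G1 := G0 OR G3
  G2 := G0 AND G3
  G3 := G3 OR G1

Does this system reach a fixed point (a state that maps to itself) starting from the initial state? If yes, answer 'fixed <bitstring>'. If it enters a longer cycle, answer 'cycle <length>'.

Step 0: 0101
Step 1: G0=G1|G3=1|1=1 G1=G0|G3=0|1=1 G2=G0&G3=0&1=0 G3=G3|G1=1|1=1 -> 1101
Step 2: G0=G1|G3=1|1=1 G1=G0|G3=1|1=1 G2=G0&G3=1&1=1 G3=G3|G1=1|1=1 -> 1111
Step 3: G0=G1|G3=1|1=1 G1=G0|G3=1|1=1 G2=G0&G3=1&1=1 G3=G3|G1=1|1=1 -> 1111
Fixed point reached at step 2: 1111

Answer: fixed 1111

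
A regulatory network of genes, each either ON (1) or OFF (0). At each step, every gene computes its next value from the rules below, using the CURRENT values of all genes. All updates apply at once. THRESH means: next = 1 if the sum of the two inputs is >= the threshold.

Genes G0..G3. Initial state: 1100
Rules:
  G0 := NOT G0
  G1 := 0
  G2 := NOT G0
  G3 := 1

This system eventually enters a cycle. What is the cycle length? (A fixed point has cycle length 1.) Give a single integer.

Answer: 2

Derivation:
Step 0: 1100
Step 1: G0=NOT G0=NOT 1=0 G1=0(const) G2=NOT G0=NOT 1=0 G3=1(const) -> 0001
Step 2: G0=NOT G0=NOT 0=1 G1=0(const) G2=NOT G0=NOT 0=1 G3=1(const) -> 1011
Step 3: G0=NOT G0=NOT 1=0 G1=0(const) G2=NOT G0=NOT 1=0 G3=1(const) -> 0001
State from step 3 equals state from step 1 -> cycle length 2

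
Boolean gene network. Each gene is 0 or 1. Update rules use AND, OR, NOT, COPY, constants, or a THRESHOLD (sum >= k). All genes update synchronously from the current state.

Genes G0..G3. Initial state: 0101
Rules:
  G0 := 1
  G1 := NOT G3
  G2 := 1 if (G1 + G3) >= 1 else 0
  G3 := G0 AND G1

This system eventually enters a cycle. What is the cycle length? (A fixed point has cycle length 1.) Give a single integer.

Step 0: 0101
Step 1: G0=1(const) G1=NOT G3=NOT 1=0 G2=(1+1>=1)=1 G3=G0&G1=0&1=0 -> 1010
Step 2: G0=1(const) G1=NOT G3=NOT 0=1 G2=(0+0>=1)=0 G3=G0&G1=1&0=0 -> 1100
Step 3: G0=1(const) G1=NOT G3=NOT 0=1 G2=(1+0>=1)=1 G3=G0&G1=1&1=1 -> 1111
Step 4: G0=1(const) G1=NOT G3=NOT 1=0 G2=(1+1>=1)=1 G3=G0&G1=1&1=1 -> 1011
Step 5: G0=1(const) G1=NOT G3=NOT 1=0 G2=(0+1>=1)=1 G3=G0&G1=1&0=0 -> 1010
State from step 5 equals state from step 1 -> cycle length 4

Answer: 4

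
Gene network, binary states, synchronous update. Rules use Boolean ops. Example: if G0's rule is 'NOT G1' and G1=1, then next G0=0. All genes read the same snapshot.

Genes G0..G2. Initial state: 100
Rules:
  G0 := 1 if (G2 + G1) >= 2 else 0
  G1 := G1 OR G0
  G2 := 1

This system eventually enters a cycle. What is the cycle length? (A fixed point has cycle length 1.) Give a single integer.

Answer: 1

Derivation:
Step 0: 100
Step 1: G0=(0+0>=2)=0 G1=G1|G0=0|1=1 G2=1(const) -> 011
Step 2: G0=(1+1>=2)=1 G1=G1|G0=1|0=1 G2=1(const) -> 111
Step 3: G0=(1+1>=2)=1 G1=G1|G0=1|1=1 G2=1(const) -> 111
State from step 3 equals state from step 2 -> cycle length 1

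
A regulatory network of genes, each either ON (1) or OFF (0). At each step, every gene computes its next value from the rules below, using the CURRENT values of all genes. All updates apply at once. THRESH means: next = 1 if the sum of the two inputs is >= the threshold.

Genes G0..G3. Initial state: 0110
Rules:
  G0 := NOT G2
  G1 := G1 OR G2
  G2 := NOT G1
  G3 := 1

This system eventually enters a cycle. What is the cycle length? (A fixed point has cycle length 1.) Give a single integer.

Step 0: 0110
Step 1: G0=NOT G2=NOT 1=0 G1=G1|G2=1|1=1 G2=NOT G1=NOT 1=0 G3=1(const) -> 0101
Step 2: G0=NOT G2=NOT 0=1 G1=G1|G2=1|0=1 G2=NOT G1=NOT 1=0 G3=1(const) -> 1101
Step 3: G0=NOT G2=NOT 0=1 G1=G1|G2=1|0=1 G2=NOT G1=NOT 1=0 G3=1(const) -> 1101
State from step 3 equals state from step 2 -> cycle length 1

Answer: 1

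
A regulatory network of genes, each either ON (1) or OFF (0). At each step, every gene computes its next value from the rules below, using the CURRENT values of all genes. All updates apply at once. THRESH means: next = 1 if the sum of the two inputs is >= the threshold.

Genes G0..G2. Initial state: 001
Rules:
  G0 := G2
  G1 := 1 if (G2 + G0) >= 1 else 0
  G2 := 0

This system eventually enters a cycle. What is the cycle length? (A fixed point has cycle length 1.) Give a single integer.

Answer: 1

Derivation:
Step 0: 001
Step 1: G0=G2=1 G1=(1+0>=1)=1 G2=0(const) -> 110
Step 2: G0=G2=0 G1=(0+1>=1)=1 G2=0(const) -> 010
Step 3: G0=G2=0 G1=(0+0>=1)=0 G2=0(const) -> 000
Step 4: G0=G2=0 G1=(0+0>=1)=0 G2=0(const) -> 000
State from step 4 equals state from step 3 -> cycle length 1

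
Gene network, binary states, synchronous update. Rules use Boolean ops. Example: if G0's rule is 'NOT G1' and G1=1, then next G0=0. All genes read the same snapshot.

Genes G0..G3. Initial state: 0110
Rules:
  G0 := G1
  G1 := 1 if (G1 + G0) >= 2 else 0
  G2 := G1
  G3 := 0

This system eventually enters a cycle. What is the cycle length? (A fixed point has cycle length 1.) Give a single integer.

Answer: 1

Derivation:
Step 0: 0110
Step 1: G0=G1=1 G1=(1+0>=2)=0 G2=G1=1 G3=0(const) -> 1010
Step 2: G0=G1=0 G1=(0+1>=2)=0 G2=G1=0 G3=0(const) -> 0000
Step 3: G0=G1=0 G1=(0+0>=2)=0 G2=G1=0 G3=0(const) -> 0000
State from step 3 equals state from step 2 -> cycle length 1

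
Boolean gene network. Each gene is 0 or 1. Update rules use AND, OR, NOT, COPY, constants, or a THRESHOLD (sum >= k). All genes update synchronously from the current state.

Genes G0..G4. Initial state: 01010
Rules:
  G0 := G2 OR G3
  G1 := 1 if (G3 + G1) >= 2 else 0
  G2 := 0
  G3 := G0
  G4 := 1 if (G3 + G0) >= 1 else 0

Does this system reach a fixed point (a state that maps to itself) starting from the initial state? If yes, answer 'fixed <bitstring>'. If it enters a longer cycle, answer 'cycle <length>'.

Answer: cycle 2

Derivation:
Step 0: 01010
Step 1: G0=G2|G3=0|1=1 G1=(1+1>=2)=1 G2=0(const) G3=G0=0 G4=(1+0>=1)=1 -> 11001
Step 2: G0=G2|G3=0|0=0 G1=(0+1>=2)=0 G2=0(const) G3=G0=1 G4=(0+1>=1)=1 -> 00011
Step 3: G0=G2|G3=0|1=1 G1=(1+0>=2)=0 G2=0(const) G3=G0=0 G4=(1+0>=1)=1 -> 10001
Step 4: G0=G2|G3=0|0=0 G1=(0+0>=2)=0 G2=0(const) G3=G0=1 G4=(0+1>=1)=1 -> 00011
Cycle of length 2 starting at step 2 -> no fixed point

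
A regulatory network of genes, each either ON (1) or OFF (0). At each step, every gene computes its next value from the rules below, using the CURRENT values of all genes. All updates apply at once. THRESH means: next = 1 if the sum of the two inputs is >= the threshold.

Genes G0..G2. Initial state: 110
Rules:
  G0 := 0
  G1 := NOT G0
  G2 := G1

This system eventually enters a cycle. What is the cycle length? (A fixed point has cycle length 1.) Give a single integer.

Step 0: 110
Step 1: G0=0(const) G1=NOT G0=NOT 1=0 G2=G1=1 -> 001
Step 2: G0=0(const) G1=NOT G0=NOT 0=1 G2=G1=0 -> 010
Step 3: G0=0(const) G1=NOT G0=NOT 0=1 G2=G1=1 -> 011
Step 4: G0=0(const) G1=NOT G0=NOT 0=1 G2=G1=1 -> 011
State from step 4 equals state from step 3 -> cycle length 1

Answer: 1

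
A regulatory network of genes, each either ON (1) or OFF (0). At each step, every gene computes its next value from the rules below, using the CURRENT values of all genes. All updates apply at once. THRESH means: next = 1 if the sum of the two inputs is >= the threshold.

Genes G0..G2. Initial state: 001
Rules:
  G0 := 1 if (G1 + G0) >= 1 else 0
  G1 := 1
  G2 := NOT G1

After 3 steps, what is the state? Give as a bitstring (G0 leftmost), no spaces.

Step 1: G0=(0+0>=1)=0 G1=1(const) G2=NOT G1=NOT 0=1 -> 011
Step 2: G0=(1+0>=1)=1 G1=1(const) G2=NOT G1=NOT 1=0 -> 110
Step 3: G0=(1+1>=1)=1 G1=1(const) G2=NOT G1=NOT 1=0 -> 110

110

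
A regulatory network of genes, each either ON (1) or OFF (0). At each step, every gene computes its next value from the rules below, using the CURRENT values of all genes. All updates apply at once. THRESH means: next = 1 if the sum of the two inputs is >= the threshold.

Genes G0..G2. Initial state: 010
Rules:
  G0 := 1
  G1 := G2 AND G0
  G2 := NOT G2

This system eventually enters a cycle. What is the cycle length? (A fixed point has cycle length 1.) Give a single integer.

Answer: 2

Derivation:
Step 0: 010
Step 1: G0=1(const) G1=G2&G0=0&0=0 G2=NOT G2=NOT 0=1 -> 101
Step 2: G0=1(const) G1=G2&G0=1&1=1 G2=NOT G2=NOT 1=0 -> 110
Step 3: G0=1(const) G1=G2&G0=0&1=0 G2=NOT G2=NOT 0=1 -> 101
State from step 3 equals state from step 1 -> cycle length 2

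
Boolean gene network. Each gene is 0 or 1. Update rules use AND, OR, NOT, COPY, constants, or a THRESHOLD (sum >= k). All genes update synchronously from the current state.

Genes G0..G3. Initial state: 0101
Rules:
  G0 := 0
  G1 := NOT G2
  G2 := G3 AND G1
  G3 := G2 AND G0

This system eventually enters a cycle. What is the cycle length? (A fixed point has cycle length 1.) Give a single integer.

Step 0: 0101
Step 1: G0=0(const) G1=NOT G2=NOT 0=1 G2=G3&G1=1&1=1 G3=G2&G0=0&0=0 -> 0110
Step 2: G0=0(const) G1=NOT G2=NOT 1=0 G2=G3&G1=0&1=0 G3=G2&G0=1&0=0 -> 0000
Step 3: G0=0(const) G1=NOT G2=NOT 0=1 G2=G3&G1=0&0=0 G3=G2&G0=0&0=0 -> 0100
Step 4: G0=0(const) G1=NOT G2=NOT 0=1 G2=G3&G1=0&1=0 G3=G2&G0=0&0=0 -> 0100
State from step 4 equals state from step 3 -> cycle length 1

Answer: 1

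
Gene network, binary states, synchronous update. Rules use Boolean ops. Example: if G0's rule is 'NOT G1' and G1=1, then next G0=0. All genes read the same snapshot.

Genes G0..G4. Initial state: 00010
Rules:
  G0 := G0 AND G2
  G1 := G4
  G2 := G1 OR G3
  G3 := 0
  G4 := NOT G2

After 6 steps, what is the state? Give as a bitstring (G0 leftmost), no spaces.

Step 1: G0=G0&G2=0&0=0 G1=G4=0 G2=G1|G3=0|1=1 G3=0(const) G4=NOT G2=NOT 0=1 -> 00101
Step 2: G0=G0&G2=0&1=0 G1=G4=1 G2=G1|G3=0|0=0 G3=0(const) G4=NOT G2=NOT 1=0 -> 01000
Step 3: G0=G0&G2=0&0=0 G1=G4=0 G2=G1|G3=1|0=1 G3=0(const) G4=NOT G2=NOT 0=1 -> 00101
Step 4: G0=G0&G2=0&1=0 G1=G4=1 G2=G1|G3=0|0=0 G3=0(const) G4=NOT G2=NOT 1=0 -> 01000
Step 5: G0=G0&G2=0&0=0 G1=G4=0 G2=G1|G3=1|0=1 G3=0(const) G4=NOT G2=NOT 0=1 -> 00101
Step 6: G0=G0&G2=0&1=0 G1=G4=1 G2=G1|G3=0|0=0 G3=0(const) G4=NOT G2=NOT 1=0 -> 01000

01000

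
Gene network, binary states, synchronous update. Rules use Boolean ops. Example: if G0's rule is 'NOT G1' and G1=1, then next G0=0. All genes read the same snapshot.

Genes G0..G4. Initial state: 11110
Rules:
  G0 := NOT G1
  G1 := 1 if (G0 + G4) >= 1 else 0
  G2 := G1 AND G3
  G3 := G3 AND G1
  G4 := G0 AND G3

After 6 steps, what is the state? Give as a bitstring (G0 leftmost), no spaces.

Step 1: G0=NOT G1=NOT 1=0 G1=(1+0>=1)=1 G2=G1&G3=1&1=1 G3=G3&G1=1&1=1 G4=G0&G3=1&1=1 -> 01111
Step 2: G0=NOT G1=NOT 1=0 G1=(0+1>=1)=1 G2=G1&G3=1&1=1 G3=G3&G1=1&1=1 G4=G0&G3=0&1=0 -> 01110
Step 3: G0=NOT G1=NOT 1=0 G1=(0+0>=1)=0 G2=G1&G3=1&1=1 G3=G3&G1=1&1=1 G4=G0&G3=0&1=0 -> 00110
Step 4: G0=NOT G1=NOT 0=1 G1=(0+0>=1)=0 G2=G1&G3=0&1=0 G3=G3&G1=1&0=0 G4=G0&G3=0&1=0 -> 10000
Step 5: G0=NOT G1=NOT 0=1 G1=(1+0>=1)=1 G2=G1&G3=0&0=0 G3=G3&G1=0&0=0 G4=G0&G3=1&0=0 -> 11000
Step 6: G0=NOT G1=NOT 1=0 G1=(1+0>=1)=1 G2=G1&G3=1&0=0 G3=G3&G1=0&1=0 G4=G0&G3=1&0=0 -> 01000

01000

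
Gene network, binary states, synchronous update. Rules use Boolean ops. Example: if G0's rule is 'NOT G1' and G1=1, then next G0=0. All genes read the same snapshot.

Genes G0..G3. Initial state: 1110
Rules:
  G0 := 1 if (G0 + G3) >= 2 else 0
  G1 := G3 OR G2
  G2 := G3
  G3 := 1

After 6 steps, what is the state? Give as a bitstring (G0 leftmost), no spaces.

Step 1: G0=(1+0>=2)=0 G1=G3|G2=0|1=1 G2=G3=0 G3=1(const) -> 0101
Step 2: G0=(0+1>=2)=0 G1=G3|G2=1|0=1 G2=G3=1 G3=1(const) -> 0111
Step 3: G0=(0+1>=2)=0 G1=G3|G2=1|1=1 G2=G3=1 G3=1(const) -> 0111
Step 4: G0=(0+1>=2)=0 G1=G3|G2=1|1=1 G2=G3=1 G3=1(const) -> 0111
Step 5: G0=(0+1>=2)=0 G1=G3|G2=1|1=1 G2=G3=1 G3=1(const) -> 0111
Step 6: G0=(0+1>=2)=0 G1=G3|G2=1|1=1 G2=G3=1 G3=1(const) -> 0111

0111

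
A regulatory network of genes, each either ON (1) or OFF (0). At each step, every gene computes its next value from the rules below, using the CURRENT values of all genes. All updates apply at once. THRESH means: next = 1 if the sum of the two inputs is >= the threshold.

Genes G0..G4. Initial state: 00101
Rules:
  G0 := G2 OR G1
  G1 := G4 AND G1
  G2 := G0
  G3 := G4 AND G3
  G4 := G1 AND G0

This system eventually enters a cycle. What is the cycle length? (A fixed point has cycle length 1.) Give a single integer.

Step 0: 00101
Step 1: G0=G2|G1=1|0=1 G1=G4&G1=1&0=0 G2=G0=0 G3=G4&G3=1&0=0 G4=G1&G0=0&0=0 -> 10000
Step 2: G0=G2|G1=0|0=0 G1=G4&G1=0&0=0 G2=G0=1 G3=G4&G3=0&0=0 G4=G1&G0=0&1=0 -> 00100
Step 3: G0=G2|G1=1|0=1 G1=G4&G1=0&0=0 G2=G0=0 G3=G4&G3=0&0=0 G4=G1&G0=0&0=0 -> 10000
State from step 3 equals state from step 1 -> cycle length 2

Answer: 2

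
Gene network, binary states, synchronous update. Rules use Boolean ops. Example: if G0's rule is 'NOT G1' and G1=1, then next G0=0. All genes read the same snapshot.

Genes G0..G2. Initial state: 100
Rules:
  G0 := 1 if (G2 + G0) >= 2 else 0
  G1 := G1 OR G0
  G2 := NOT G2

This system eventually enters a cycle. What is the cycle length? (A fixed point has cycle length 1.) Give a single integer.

Step 0: 100
Step 1: G0=(0+1>=2)=0 G1=G1|G0=0|1=1 G2=NOT G2=NOT 0=1 -> 011
Step 2: G0=(1+0>=2)=0 G1=G1|G0=1|0=1 G2=NOT G2=NOT 1=0 -> 010
Step 3: G0=(0+0>=2)=0 G1=G1|G0=1|0=1 G2=NOT G2=NOT 0=1 -> 011
State from step 3 equals state from step 1 -> cycle length 2

Answer: 2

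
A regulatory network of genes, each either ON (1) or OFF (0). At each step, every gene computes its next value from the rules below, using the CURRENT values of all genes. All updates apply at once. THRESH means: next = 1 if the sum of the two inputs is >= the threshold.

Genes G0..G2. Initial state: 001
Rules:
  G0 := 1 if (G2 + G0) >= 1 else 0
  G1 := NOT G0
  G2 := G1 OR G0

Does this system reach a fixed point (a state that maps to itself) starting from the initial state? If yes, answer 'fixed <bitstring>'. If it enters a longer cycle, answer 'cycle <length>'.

Step 0: 001
Step 1: G0=(1+0>=1)=1 G1=NOT G0=NOT 0=1 G2=G1|G0=0|0=0 -> 110
Step 2: G0=(0+1>=1)=1 G1=NOT G0=NOT 1=0 G2=G1|G0=1|1=1 -> 101
Step 3: G0=(1+1>=1)=1 G1=NOT G0=NOT 1=0 G2=G1|G0=0|1=1 -> 101
Fixed point reached at step 2: 101

Answer: fixed 101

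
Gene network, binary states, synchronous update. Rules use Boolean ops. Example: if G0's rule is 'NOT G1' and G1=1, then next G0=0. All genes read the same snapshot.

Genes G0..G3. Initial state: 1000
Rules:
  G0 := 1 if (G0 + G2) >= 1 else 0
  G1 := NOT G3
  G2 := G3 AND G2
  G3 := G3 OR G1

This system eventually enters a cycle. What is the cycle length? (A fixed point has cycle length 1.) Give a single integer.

Step 0: 1000
Step 1: G0=(1+0>=1)=1 G1=NOT G3=NOT 0=1 G2=G3&G2=0&0=0 G3=G3|G1=0|0=0 -> 1100
Step 2: G0=(1+0>=1)=1 G1=NOT G3=NOT 0=1 G2=G3&G2=0&0=0 G3=G3|G1=0|1=1 -> 1101
Step 3: G0=(1+0>=1)=1 G1=NOT G3=NOT 1=0 G2=G3&G2=1&0=0 G3=G3|G1=1|1=1 -> 1001
Step 4: G0=(1+0>=1)=1 G1=NOT G3=NOT 1=0 G2=G3&G2=1&0=0 G3=G3|G1=1|0=1 -> 1001
State from step 4 equals state from step 3 -> cycle length 1

Answer: 1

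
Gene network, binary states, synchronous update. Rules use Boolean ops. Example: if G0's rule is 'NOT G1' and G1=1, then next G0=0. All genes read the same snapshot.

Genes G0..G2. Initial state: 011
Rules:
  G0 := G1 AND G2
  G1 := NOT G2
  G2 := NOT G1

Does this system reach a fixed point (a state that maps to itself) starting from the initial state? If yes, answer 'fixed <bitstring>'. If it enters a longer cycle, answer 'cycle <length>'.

Step 0: 011
Step 1: G0=G1&G2=1&1=1 G1=NOT G2=NOT 1=0 G2=NOT G1=NOT 1=0 -> 100
Step 2: G0=G1&G2=0&0=0 G1=NOT G2=NOT 0=1 G2=NOT G1=NOT 0=1 -> 011
Cycle of length 2 starting at step 0 -> no fixed point

Answer: cycle 2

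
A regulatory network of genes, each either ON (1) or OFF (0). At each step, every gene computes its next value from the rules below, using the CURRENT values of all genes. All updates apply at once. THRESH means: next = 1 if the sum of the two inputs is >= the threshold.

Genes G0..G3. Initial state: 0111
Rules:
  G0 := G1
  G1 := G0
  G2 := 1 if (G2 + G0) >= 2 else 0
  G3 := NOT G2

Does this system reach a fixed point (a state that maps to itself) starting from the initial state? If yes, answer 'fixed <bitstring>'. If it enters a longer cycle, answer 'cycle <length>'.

Answer: cycle 2

Derivation:
Step 0: 0111
Step 1: G0=G1=1 G1=G0=0 G2=(1+0>=2)=0 G3=NOT G2=NOT 1=0 -> 1000
Step 2: G0=G1=0 G1=G0=1 G2=(0+1>=2)=0 G3=NOT G2=NOT 0=1 -> 0101
Step 3: G0=G1=1 G1=G0=0 G2=(0+0>=2)=0 G3=NOT G2=NOT 0=1 -> 1001
Step 4: G0=G1=0 G1=G0=1 G2=(0+1>=2)=0 G3=NOT G2=NOT 0=1 -> 0101
Cycle of length 2 starting at step 2 -> no fixed point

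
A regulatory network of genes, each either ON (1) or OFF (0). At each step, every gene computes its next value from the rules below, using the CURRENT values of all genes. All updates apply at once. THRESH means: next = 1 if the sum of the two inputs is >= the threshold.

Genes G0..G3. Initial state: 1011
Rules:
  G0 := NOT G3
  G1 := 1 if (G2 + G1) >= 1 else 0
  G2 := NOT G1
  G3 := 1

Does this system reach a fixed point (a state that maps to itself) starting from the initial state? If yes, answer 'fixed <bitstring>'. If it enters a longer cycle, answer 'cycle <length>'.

Answer: fixed 0101

Derivation:
Step 0: 1011
Step 1: G0=NOT G3=NOT 1=0 G1=(1+0>=1)=1 G2=NOT G1=NOT 0=1 G3=1(const) -> 0111
Step 2: G0=NOT G3=NOT 1=0 G1=(1+1>=1)=1 G2=NOT G1=NOT 1=0 G3=1(const) -> 0101
Step 3: G0=NOT G3=NOT 1=0 G1=(0+1>=1)=1 G2=NOT G1=NOT 1=0 G3=1(const) -> 0101
Fixed point reached at step 2: 0101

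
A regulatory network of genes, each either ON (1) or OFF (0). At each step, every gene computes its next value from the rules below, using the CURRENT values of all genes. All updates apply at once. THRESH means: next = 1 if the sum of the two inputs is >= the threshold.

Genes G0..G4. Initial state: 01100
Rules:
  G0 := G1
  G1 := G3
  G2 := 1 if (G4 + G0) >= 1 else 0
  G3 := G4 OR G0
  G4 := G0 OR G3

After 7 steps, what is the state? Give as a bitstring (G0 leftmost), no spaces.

Step 1: G0=G1=1 G1=G3=0 G2=(0+0>=1)=0 G3=G4|G0=0|0=0 G4=G0|G3=0|0=0 -> 10000
Step 2: G0=G1=0 G1=G3=0 G2=(0+1>=1)=1 G3=G4|G0=0|1=1 G4=G0|G3=1|0=1 -> 00111
Step 3: G0=G1=0 G1=G3=1 G2=(1+0>=1)=1 G3=G4|G0=1|0=1 G4=G0|G3=0|1=1 -> 01111
Step 4: G0=G1=1 G1=G3=1 G2=(1+0>=1)=1 G3=G4|G0=1|0=1 G4=G0|G3=0|1=1 -> 11111
Step 5: G0=G1=1 G1=G3=1 G2=(1+1>=1)=1 G3=G4|G0=1|1=1 G4=G0|G3=1|1=1 -> 11111
Step 6: G0=G1=1 G1=G3=1 G2=(1+1>=1)=1 G3=G4|G0=1|1=1 G4=G0|G3=1|1=1 -> 11111
Step 7: G0=G1=1 G1=G3=1 G2=(1+1>=1)=1 G3=G4|G0=1|1=1 G4=G0|G3=1|1=1 -> 11111

11111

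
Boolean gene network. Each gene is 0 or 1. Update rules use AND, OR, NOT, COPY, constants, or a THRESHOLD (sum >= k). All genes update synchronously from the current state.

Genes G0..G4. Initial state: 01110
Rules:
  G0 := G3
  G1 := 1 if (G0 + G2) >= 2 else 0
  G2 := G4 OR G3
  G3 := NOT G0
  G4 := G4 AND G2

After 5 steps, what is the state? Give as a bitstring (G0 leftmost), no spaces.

Step 1: G0=G3=1 G1=(0+1>=2)=0 G2=G4|G3=0|1=1 G3=NOT G0=NOT 0=1 G4=G4&G2=0&1=0 -> 10110
Step 2: G0=G3=1 G1=(1+1>=2)=1 G2=G4|G3=0|1=1 G3=NOT G0=NOT 1=0 G4=G4&G2=0&1=0 -> 11100
Step 3: G0=G3=0 G1=(1+1>=2)=1 G2=G4|G3=0|0=0 G3=NOT G0=NOT 1=0 G4=G4&G2=0&1=0 -> 01000
Step 4: G0=G3=0 G1=(0+0>=2)=0 G2=G4|G3=0|0=0 G3=NOT G0=NOT 0=1 G4=G4&G2=0&0=0 -> 00010
Step 5: G0=G3=1 G1=(0+0>=2)=0 G2=G4|G3=0|1=1 G3=NOT G0=NOT 0=1 G4=G4&G2=0&0=0 -> 10110

10110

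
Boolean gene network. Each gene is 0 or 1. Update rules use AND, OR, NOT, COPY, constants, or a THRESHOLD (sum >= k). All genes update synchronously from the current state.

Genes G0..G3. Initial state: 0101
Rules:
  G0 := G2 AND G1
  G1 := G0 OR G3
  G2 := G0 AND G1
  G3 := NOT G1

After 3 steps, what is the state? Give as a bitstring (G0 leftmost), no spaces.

Step 1: G0=G2&G1=0&1=0 G1=G0|G3=0|1=1 G2=G0&G1=0&1=0 G3=NOT G1=NOT 1=0 -> 0100
Step 2: G0=G2&G1=0&1=0 G1=G0|G3=0|0=0 G2=G0&G1=0&1=0 G3=NOT G1=NOT 1=0 -> 0000
Step 3: G0=G2&G1=0&0=0 G1=G0|G3=0|0=0 G2=G0&G1=0&0=0 G3=NOT G1=NOT 0=1 -> 0001

0001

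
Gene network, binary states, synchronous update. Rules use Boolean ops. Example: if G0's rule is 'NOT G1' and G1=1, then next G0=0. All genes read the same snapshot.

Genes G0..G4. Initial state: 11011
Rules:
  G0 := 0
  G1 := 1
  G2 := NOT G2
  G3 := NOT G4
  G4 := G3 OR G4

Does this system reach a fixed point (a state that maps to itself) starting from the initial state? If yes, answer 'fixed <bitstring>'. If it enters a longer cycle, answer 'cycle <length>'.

Answer: cycle 2

Derivation:
Step 0: 11011
Step 1: G0=0(const) G1=1(const) G2=NOT G2=NOT 0=1 G3=NOT G4=NOT 1=0 G4=G3|G4=1|1=1 -> 01101
Step 2: G0=0(const) G1=1(const) G2=NOT G2=NOT 1=0 G3=NOT G4=NOT 1=0 G4=G3|G4=0|1=1 -> 01001
Step 3: G0=0(const) G1=1(const) G2=NOT G2=NOT 0=1 G3=NOT G4=NOT 1=0 G4=G3|G4=0|1=1 -> 01101
Cycle of length 2 starting at step 1 -> no fixed point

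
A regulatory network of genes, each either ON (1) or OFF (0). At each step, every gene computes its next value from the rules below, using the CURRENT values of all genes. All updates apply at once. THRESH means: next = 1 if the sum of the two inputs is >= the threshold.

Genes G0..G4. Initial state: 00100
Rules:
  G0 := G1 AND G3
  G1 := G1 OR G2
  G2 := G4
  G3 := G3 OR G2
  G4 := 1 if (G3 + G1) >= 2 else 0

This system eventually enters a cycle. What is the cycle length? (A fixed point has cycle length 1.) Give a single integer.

Answer: 1

Derivation:
Step 0: 00100
Step 1: G0=G1&G3=0&0=0 G1=G1|G2=0|1=1 G2=G4=0 G3=G3|G2=0|1=1 G4=(0+0>=2)=0 -> 01010
Step 2: G0=G1&G3=1&1=1 G1=G1|G2=1|0=1 G2=G4=0 G3=G3|G2=1|0=1 G4=(1+1>=2)=1 -> 11011
Step 3: G0=G1&G3=1&1=1 G1=G1|G2=1|0=1 G2=G4=1 G3=G3|G2=1|0=1 G4=(1+1>=2)=1 -> 11111
Step 4: G0=G1&G3=1&1=1 G1=G1|G2=1|1=1 G2=G4=1 G3=G3|G2=1|1=1 G4=(1+1>=2)=1 -> 11111
State from step 4 equals state from step 3 -> cycle length 1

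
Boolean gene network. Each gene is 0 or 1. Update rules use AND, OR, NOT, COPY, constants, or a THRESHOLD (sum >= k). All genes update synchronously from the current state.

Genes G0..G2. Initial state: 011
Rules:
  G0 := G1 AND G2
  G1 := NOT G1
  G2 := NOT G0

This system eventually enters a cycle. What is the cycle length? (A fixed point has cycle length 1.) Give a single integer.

Step 0: 011
Step 1: G0=G1&G2=1&1=1 G1=NOT G1=NOT 1=0 G2=NOT G0=NOT 0=1 -> 101
Step 2: G0=G1&G2=0&1=0 G1=NOT G1=NOT 0=1 G2=NOT G0=NOT 1=0 -> 010
Step 3: G0=G1&G2=1&0=0 G1=NOT G1=NOT 1=0 G2=NOT G0=NOT 0=1 -> 001
Step 4: G0=G1&G2=0&1=0 G1=NOT G1=NOT 0=1 G2=NOT G0=NOT 0=1 -> 011
State from step 4 equals state from step 0 -> cycle length 4

Answer: 4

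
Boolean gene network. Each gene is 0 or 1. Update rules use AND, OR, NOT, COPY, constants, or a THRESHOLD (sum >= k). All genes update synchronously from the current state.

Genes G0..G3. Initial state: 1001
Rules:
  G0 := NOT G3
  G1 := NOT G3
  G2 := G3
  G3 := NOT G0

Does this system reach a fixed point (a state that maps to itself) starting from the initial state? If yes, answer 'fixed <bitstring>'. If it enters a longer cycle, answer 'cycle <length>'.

Step 0: 1001
Step 1: G0=NOT G3=NOT 1=0 G1=NOT G3=NOT 1=0 G2=G3=1 G3=NOT G0=NOT 1=0 -> 0010
Step 2: G0=NOT G3=NOT 0=1 G1=NOT G3=NOT 0=1 G2=G3=0 G3=NOT G0=NOT 0=1 -> 1101
Step 3: G0=NOT G3=NOT 1=0 G1=NOT G3=NOT 1=0 G2=G3=1 G3=NOT G0=NOT 1=0 -> 0010
Cycle of length 2 starting at step 1 -> no fixed point

Answer: cycle 2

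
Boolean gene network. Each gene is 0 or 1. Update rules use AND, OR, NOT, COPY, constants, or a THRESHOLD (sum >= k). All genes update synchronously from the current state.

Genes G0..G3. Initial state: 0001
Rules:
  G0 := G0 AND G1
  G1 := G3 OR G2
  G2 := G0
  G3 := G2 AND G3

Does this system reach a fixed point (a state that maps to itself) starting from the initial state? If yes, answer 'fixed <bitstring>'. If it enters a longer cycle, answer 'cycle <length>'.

Answer: fixed 0000

Derivation:
Step 0: 0001
Step 1: G0=G0&G1=0&0=0 G1=G3|G2=1|0=1 G2=G0=0 G3=G2&G3=0&1=0 -> 0100
Step 2: G0=G0&G1=0&1=0 G1=G3|G2=0|0=0 G2=G0=0 G3=G2&G3=0&0=0 -> 0000
Step 3: G0=G0&G1=0&0=0 G1=G3|G2=0|0=0 G2=G0=0 G3=G2&G3=0&0=0 -> 0000
Fixed point reached at step 2: 0000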